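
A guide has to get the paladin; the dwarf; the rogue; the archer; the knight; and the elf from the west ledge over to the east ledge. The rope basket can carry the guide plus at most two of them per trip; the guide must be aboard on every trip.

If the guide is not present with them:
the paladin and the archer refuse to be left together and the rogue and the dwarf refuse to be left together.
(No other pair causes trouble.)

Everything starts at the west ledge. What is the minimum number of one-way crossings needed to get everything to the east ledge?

Counting alone: the guide can take at most 2 across per trip to the east ledge, so moving all 6 needs at least 3 loaded trips out, with a return between consecutive ones — at least 5 crossings.
The plan below uses exactly 5 crossings, so it is optimal:
1. Guide goes to the east ledge with the dwarf and the paladin.
2. Guide goes back to the west ledge alone.
3. Guide goes to the east ledge with the elf and the knight.
4. Guide goes back to the west ledge alone.
5. Guide goes to the east ledge with the archer and the rogue.

5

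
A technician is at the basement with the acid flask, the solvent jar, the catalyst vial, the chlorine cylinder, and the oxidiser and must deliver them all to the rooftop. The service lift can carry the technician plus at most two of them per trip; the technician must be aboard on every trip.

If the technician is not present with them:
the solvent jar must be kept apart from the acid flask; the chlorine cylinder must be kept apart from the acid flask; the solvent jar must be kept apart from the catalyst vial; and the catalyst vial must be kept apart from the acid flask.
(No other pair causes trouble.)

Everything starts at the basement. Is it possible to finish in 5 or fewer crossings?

Counting alone: the technician can take at most 2 across per trip to the rooftop, so moving all 5 needs at least 3 loaded trips out, with a return between consecutive ones — at least 5 crossings.
The safety rule pushes this higher. Following every safe sequence of crossings, the most of the 5 that can be at the rooftop as the service lift arrives there on crossing 5 is 4 — never all 5.
So the move cannot be finished within 5 crossings. (The shortest complete plan takes 7:)
1. Technician goes to the rooftop with the acid flask and the solvent jar.
2. Technician goes back to the basement with the acid flask.
3. Technician goes to the rooftop with the acid flask and the chlorine cylinder.
4. Technician goes back to the basement with the acid flask.
5. Technician goes to the rooftop with the acid flask and the oxidiser.
6. Technician goes back to the basement with the acid flask.
7. Technician goes to the rooftop with the acid flask and the catalyst vial.

No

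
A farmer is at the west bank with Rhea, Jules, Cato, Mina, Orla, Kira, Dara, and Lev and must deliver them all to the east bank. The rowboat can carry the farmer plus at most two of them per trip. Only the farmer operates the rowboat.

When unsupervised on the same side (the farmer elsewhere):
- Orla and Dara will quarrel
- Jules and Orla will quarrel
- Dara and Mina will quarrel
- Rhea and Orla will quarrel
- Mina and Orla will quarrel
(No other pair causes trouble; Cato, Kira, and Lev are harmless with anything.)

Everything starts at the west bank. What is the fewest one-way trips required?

Counting alone: the farmer can take at most 2 across per trip to the east bank, so moving all 8 needs at least 4 loaded trips out, with a return between consecutive ones — at least 7 crossings.
The safety rule pushes this higher. Following every safe sequence of crossings, the most of the 8 that can be at the east bank as the rowboat arrives there on crossings 7, 9, 11 is 5, 6, 7 respectively — never all 8.
So no plan with fewer than 13 crossings exists, and this one achieves 13:
1. Farmer goes to the east bank with Mina and Orla.  [the west bank: Cato, Dara, Jules, Kira, Lev, Rhea | the east bank: Mina, Orla]
2. Farmer goes back to the west bank with Mina.  [the west bank: Cato, Dara, Jules, Kira, Lev, Mina, Rhea | the east bank: Orla]
3. Farmer goes to the east bank with Mina and Rhea.  [the west bank: Cato, Dara, Jules, Kira, Lev | the east bank: Mina, Orla, Rhea]
4. Farmer goes back to the west bank with Orla.  [the west bank: Cato, Dara, Jules, Kira, Lev, Orla | the east bank: Mina, Rhea]
5. Farmer goes to the east bank with Jules and Orla.  [the west bank: Cato, Dara, Kira, Lev | the east bank: Jules, Mina, Orla, Rhea]
6. Farmer goes back to the west bank with Orla.  [the west bank: Cato, Dara, Kira, Lev, Orla | the east bank: Jules, Mina, Rhea]
7. Farmer goes to the east bank with Cato and Orla.  [the west bank: Dara, Kira, Lev | the east bank: Cato, Jules, Mina, Orla, Rhea]
8. Farmer goes back to the west bank with Orla.  [the west bank: Dara, Kira, Lev, Orla | the east bank: Cato, Jules, Mina, Rhea]
9. Farmer goes to the east bank with Kira and Orla.  [the west bank: Dara, Lev | the east bank: Cato, Jules, Kira, Mina, Orla, Rhea]
10. Farmer goes back to the west bank with Orla.  [the west bank: Dara, Lev, Orla | the east bank: Cato, Jules, Kira, Mina, Rhea]
11. Farmer goes to the east bank with Lev and Orla.  [the west bank: Dara | the east bank: Cato, Jules, Kira, Lev, Mina, Orla, Rhea]
12. Farmer goes back to the west bank with Orla.  [the west bank: Dara, Orla | the east bank: Cato, Jules, Kira, Lev, Mina, Rhea]
13. Farmer goes to the east bank with Dara and Orla.  [the west bank: — | the east bank: Cato, Dara, Jules, Kira, Lev, Mina, Orla, Rhea]

13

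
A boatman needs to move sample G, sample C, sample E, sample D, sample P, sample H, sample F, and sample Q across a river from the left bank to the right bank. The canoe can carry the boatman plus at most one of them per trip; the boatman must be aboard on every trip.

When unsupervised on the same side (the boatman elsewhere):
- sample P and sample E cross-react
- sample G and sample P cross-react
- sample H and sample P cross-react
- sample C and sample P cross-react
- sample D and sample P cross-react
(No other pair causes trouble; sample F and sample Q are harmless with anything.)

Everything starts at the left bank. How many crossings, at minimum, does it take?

impossible

Following every safe sequence of crossings from the start, the most of the 8 that can be at the right bank as the canoe arrives there on crossings 1, 3, 5, 7 is 1, 2, 3, 4 respectively; the best ever achieved is 4 of 8.
From crossing 9 on, no configuration arises that was not already reachable earlier: only 52 distinct safe configurations (who is on which side, and where the canoe is) can ever be reached, none of them has everyone across, and every continuation just revisits them. So no valid plan exists.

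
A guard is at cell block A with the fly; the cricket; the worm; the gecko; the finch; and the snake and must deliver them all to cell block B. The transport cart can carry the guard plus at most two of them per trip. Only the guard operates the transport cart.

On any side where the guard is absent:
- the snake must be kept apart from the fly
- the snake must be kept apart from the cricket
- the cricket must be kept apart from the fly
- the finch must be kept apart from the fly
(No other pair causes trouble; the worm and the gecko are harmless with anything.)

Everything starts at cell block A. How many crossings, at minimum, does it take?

Counting alone: the guard can take at most 2 across per trip to cell block B, so moving all 6 needs at least 3 loaded trips out, with a return between consecutive ones — at least 5 crossings.
The safety rule pushes this higher. Following every safe sequence of crossings, the most of the 6 that can be at cell block B as the transport cart arrives there on crossings 5, 7 is 4, 5 respectively — never all 6.
So no plan with fewer than 9 crossings exists, and this one achieves 9:
1. Guard goes to cell block B with the cricket and the fly.
2. Guard goes back to cell block A with the fly.
3. Guard goes to cell block B with the fly and the worm.
4. Guard goes back to cell block A with the fly.
5. Guard goes to cell block B with the fly and the gecko.
6. Guard goes back to cell block A with the fly.
7. Guard goes to cell block B with the finch and the fly.
8. Guard goes back to cell block A with the fly.
9. Guard goes to cell block B with the fly and the snake.

9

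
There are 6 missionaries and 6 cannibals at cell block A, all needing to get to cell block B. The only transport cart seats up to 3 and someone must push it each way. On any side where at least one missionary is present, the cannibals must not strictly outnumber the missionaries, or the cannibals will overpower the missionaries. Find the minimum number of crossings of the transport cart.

Following every safe sequence of crossings from the start, the most of the 12 that can be at cell block B as the transport cart arrives there on crossings 1, 3, 5 is 3, 5, 6 respectively; the best ever achieved is 6 of 12.
From crossing 7 on, no configuration arises that was not already reachable earlier: only 17 distinct safe configurations (who is on which side, and where the transport cart is) can ever be reached, none of them has everyone across, and every continuation just revisits them. They are: 0 missionaries + 0 cannibals across (transport cart back at the start); 0 missionaries + 1 cannibal across (transport cart there); 0 missionaries + 1 cannibal across (transport cart back at the start); 0 missionaries + 2 cannibals across (transport cart there); 0 missionaries + 2 cannibals across (transport cart back at the start); 0 missionaries + 3 cannibals across (transport cart there); 0 missionaries + 3 cannibals across (transport cart back at the start); 0 missionaries + 4 cannibals across (transport cart there); 0 missionaries + 4 cannibals across (transport cart back at the start); 0 missionaries + 5 cannibals across (transport cart there); 0 missionaries + 5 cannibals across (transport cart back at the start); 0 missionaries + 6 cannibals across (transport cart there); 1 missionary + 1 cannibal across (transport cart there); 1 missionary + 1 cannibal across (transport cart back at the start); 2 missionaries + 2 cannibals across (transport cart there); 2 missionaries + 2 cannibals across (transport cart back at the start); 3 missionaries + 3 cannibals across (transport cart there). So no valid plan exists.

impossible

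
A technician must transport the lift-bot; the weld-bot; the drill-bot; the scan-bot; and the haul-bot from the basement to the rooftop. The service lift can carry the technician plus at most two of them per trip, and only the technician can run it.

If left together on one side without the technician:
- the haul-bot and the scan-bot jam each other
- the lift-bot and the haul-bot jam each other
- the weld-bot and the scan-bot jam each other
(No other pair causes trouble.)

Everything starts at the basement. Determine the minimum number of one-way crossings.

5

Counting alone: the technician can take at most 2 across per trip to the rooftop, so moving all 5 needs at least 3 loaded trips out, with a return between consecutive ones — at least 5 crossings.
The plan below uses exactly 5 crossings, so it is optimal:
1. Technician goes to the rooftop with the lift-bot and the scan-bot.
2. Technician goes back to the basement alone.
3. Technician goes to the rooftop with the drill-bot.
4. Technician goes back to the basement alone.
5. Technician goes to the rooftop with the haul-bot and the weld-bot.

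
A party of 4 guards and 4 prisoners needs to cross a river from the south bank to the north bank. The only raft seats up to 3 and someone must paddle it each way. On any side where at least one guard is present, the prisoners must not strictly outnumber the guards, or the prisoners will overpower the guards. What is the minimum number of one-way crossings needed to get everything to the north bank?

9

Counting alone: each trip to the north bank takes at most 3 across and each return brings at least 1 back, so after t trips out (and t−1 returns) at most 3t − (t−1) of the 8 are across; that first reaches 8 at t = 4, so at least 7 crossings are needed.
The safety rule pushes this higher. Following every safe sequence of crossings, the most of the 8 that can be at the north bank as the raft arrives there on crossing 7 is 7 — never all 8.
So no plan with fewer than 9 crossings exists, and this one achieves 9:
1. 2 prisoners → the north bank.  (the south bank: 4G 2P; the north bank: 0G 2P)
2. 1 prisoner ← the south bank.  (the south bank: 4G 3P; the north bank: 0G 1P)
3. 3 prisoners → the north bank.  (the south bank: 4G 0P; the north bank: 0G 4P)
4. 1 prisoner ← the south bank.  (the south bank: 4G 1P; the north bank: 0G 3P)
5. 3 guards → the north bank.  (the south bank: 1G 1P; the north bank: 3G 3P)
6. 1 guard and 1 prisoner ← the south bank.  (the south bank: 2G 2P; the north bank: 2G 2P)
7. 2 guards → the north bank.  (the south bank: 0G 2P; the north bank: 4G 2P)
8. 1 prisoner ← the south bank.  (the south bank: 0G 3P; the north bank: 4G 1P)
9. 3 prisoners → the north bank.  (the south bank: 0G 0P; the north bank: 4G 4P)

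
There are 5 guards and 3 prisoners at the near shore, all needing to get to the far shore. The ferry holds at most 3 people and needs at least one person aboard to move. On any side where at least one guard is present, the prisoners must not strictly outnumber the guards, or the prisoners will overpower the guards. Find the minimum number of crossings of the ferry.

Counting alone: each trip to the far shore takes at most 3 across and each return brings at least 1 back, so after t trips out (and t−1 returns) at most 3t − (t−1) of the 8 are across; that first reaches 8 at t = 4, so at least 7 crossings are needed.
The plan below uses exactly 7 crossings, so it is optimal:
1. 2 prisoners → the far shore.  (the near shore: 5G 1P; the far shore: 0G 2P)
2. 1 prisoner ← the near shore.  (the near shore: 5G 2P; the far shore: 0G 1P)
3. 2 guards and 1 prisoner → the far shore.  (the near shore: 3G 1P; the far shore: 2G 2P)
4. 1 prisoner ← the near shore.  (the near shore: 3G 2P; the far shore: 2G 1P)
5. 1 guard and 2 prisoners → the far shore.  (the near shore: 2G 0P; the far shore: 3G 3P)
6. 1 prisoner ← the near shore.  (the near shore: 2G 1P; the far shore: 3G 2P)
7. 2 guards and 1 prisoner → the far shore.  (the near shore: 0G 0P; the far shore: 5G 3P)

7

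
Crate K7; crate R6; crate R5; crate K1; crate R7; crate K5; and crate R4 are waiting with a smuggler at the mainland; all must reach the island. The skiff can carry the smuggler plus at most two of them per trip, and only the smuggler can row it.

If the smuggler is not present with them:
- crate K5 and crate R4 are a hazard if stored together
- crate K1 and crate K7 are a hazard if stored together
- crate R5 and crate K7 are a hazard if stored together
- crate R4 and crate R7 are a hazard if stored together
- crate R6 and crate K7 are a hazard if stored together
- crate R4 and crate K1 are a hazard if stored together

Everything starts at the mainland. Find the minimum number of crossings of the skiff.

Counting alone: the smuggler can take at most 2 across per trip to the island, so moving all 7 needs at least 4 loaded trips out, with a return between consecutive ones — at least 7 crossings.
The safety rule pushes this higher. Following every safe sequence of crossings, the most of the 7 that can be at the island as the skiff arrives there on crossing 7 is 6 — never all 7.
So no plan with fewer than 9 crossings exists, and this one achieves 9:
1. Smuggler goes to the island with crate K7 and crate R4.
2. Smuggler goes back to the mainland alone.
3. Smuggler goes to the island with crate R6.
4. Smuggler goes back to the mainland with crate K7.
5. Smuggler goes to the island with crate K1 and crate R5.
6. Smuggler goes back to the mainland with crate R4.
7. Smuggler goes to the island with crate K5 and crate R7.
8. Smuggler goes back to the mainland alone.
9. Smuggler goes to the island with crate K7 and crate R4.

9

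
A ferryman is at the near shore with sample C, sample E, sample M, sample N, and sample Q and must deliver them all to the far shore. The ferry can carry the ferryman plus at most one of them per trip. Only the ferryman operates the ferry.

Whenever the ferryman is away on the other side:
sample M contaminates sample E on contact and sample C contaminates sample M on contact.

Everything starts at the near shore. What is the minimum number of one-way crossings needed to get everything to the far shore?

Counting alone: the ferryman can take at most 1 across per trip to the far shore, so moving all 5 needs at least 5 loaded trips out, with a return between consecutive ones — at least 9 crossings.
The safety rule pushes this higher. Following every safe sequence of crossings, the most of the 5 that can be at the far shore as the ferry arrives there on crossing 9 is 4 — never all 5.
So no plan with fewer than 11 crossings exists, and this one achieves 11:
1. Ferryman goes to the far shore with sample M.  [the near shore: sample C, sample E, sample N, sample Q | the far shore: sample M]
2. Ferryman goes back to the near shore alone.  [the near shore: sample C, sample E, sample N, sample Q | the far shore: sample M]
3. Ferryman goes to the far shore with sample C.  [the near shore: sample E, sample N, sample Q | the far shore: sample C, sample M]
4. Ferryman goes back to the near shore with sample M.  [the near shore: sample E, sample M, sample N, sample Q | the far shore: sample C]
5. Ferryman goes to the far shore with sample E.  [the near shore: sample M, sample N, sample Q | the far shore: sample C, sample E]
6. Ferryman goes back to the near shore alone.  [the near shore: sample M, sample N, sample Q | the far shore: sample C, sample E]
7. Ferryman goes to the far shore with sample N.  [the near shore: sample M, sample Q | the far shore: sample C, sample E, sample N]
8. Ferryman goes back to the near shore alone.  [the near shore: sample M, sample Q | the far shore: sample C, sample E, sample N]
9. Ferryman goes to the far shore with sample Q.  [the near shore: sample M | the far shore: sample C, sample E, sample N, sample Q]
10. Ferryman goes back to the near shore alone.  [the near shore: sample M | the far shore: sample C, sample E, sample N, sample Q]
11. Ferryman goes to the far shore with sample M.  [the near shore: — | the far shore: sample C, sample E, sample M, sample N, sample Q]

11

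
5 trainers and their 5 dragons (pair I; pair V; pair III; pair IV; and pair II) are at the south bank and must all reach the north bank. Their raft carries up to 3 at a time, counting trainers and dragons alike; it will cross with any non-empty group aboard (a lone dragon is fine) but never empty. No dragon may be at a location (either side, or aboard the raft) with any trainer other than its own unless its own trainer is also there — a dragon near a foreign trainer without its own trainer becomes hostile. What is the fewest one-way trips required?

11

Counting alone: each trip to the north bank takes at most 3 across and each return brings at least 1 back, so after t trips out (and t−1 returns) at most 3t − (t−1) of the 10 are across; that first reaches 10 at t = 5, so at least 9 crossings are needed.
The safety rule pushes this higher. Following every safe sequence of crossings, the most of the 10 that can be at the north bank as the raft arrives there on crossing 9 is 9 — never all 10.
So no plan with fewer than 11 crossings exists, and this one achieves 11:
1. dragon I and trainer I cross → the north bank.
2. trainer I crosses ← the south bank.
3. dragon III, dragon IV, and dragon V cross → the north bank.
4. dragon I crosses ← the south bank.
5. trainer III, trainer IV, and trainer V cross → the north bank.
6. dragon V and trainer V cross ← the south bank.
7. trainer I, trainer II, and trainer V cross → the north bank.
8. dragon III crosses ← the south bank.
9. dragon I and dragon V cross → the north bank.
10. dragon I crosses ← the south bank.
11. dragon I, dragon II, and dragon III cross → the north bank.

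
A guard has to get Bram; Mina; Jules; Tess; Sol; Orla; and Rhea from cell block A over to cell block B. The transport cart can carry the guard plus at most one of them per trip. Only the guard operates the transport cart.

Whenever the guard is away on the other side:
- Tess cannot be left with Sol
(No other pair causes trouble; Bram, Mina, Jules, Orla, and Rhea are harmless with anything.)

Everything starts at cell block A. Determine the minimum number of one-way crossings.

13

Counting alone: the guard can take at most 1 across per trip to cell block B, so moving all 7 needs at least 7 loaded trips out, with a return between consecutive ones — at least 13 crossings.
The plan below uses exactly 13 crossings, so it is optimal:
1. Guard goes to cell block B with Tess.
2. Guard goes back to cell block A alone.
3. Guard goes to cell block B with Bram.
4. Guard goes back to cell block A alone.
5. Guard goes to cell block B with Mina.
6. Guard goes back to cell block A alone.
7. Guard goes to cell block B with Jules.
8. Guard goes back to cell block A alone.
9. Guard goes to cell block B with Orla.
10. Guard goes back to cell block A alone.
11. Guard goes to cell block B with Rhea.
12. Guard goes back to cell block A alone.
13. Guard goes to cell block B with Sol.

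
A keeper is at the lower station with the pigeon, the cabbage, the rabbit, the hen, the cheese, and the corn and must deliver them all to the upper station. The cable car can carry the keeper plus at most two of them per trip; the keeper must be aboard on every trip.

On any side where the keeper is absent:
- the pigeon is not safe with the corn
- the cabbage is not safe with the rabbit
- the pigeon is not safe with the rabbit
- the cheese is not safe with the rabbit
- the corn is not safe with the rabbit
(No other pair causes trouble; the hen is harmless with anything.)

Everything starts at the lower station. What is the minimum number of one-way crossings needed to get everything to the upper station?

Counting alone: the keeper can take at most 2 across per trip to the upper station, so moving all 6 needs at least 3 loaded trips out, with a return between consecutive ones — at least 5 crossings.
The safety rule pushes this higher. Following every safe sequence of crossings, the most of the 6 that can be at the upper station as the cable car arrives there on crossings 5, 7 is 4, 5 respectively — never all 6.
So no plan with fewer than 9 crossings exists, and this one achieves 9:
1. Keeper goes to the upper station with the pigeon and the rabbit.  [the lower station: the cabbage, the cheese, the corn, the hen | the upper station: the pigeon, the rabbit]
2. Keeper goes back to the lower station with the pigeon.  [the lower station: the cabbage, the cheese, the corn, the hen, the pigeon | the upper station: the rabbit]
3. Keeper goes to the upper station with the cabbage and the pigeon.  [the lower station: the cheese, the corn, the hen | the upper station: the cabbage, the pigeon, the rabbit]
4. Keeper goes back to the lower station with the rabbit.  [the lower station: the cheese, the corn, the hen, the rabbit | the upper station: the cabbage, the pigeon]
5. Keeper goes to the upper station with the hen and the rabbit.  [the lower station: the cheese, the corn | the upper station: the cabbage, the hen, the pigeon, the rabbit]
6. Keeper goes back to the lower station with the rabbit.  [the lower station: the cheese, the corn, the rabbit | the upper station: the cabbage, the hen, the pigeon]
7. Keeper goes to the upper station with the cheese and the rabbit.  [the lower station: the corn | the upper station: the cabbage, the cheese, the hen, the pigeon, the rabbit]
8. Keeper goes back to the lower station with the rabbit.  [the lower station: the corn, the rabbit | the upper station: the cabbage, the cheese, the hen, the pigeon]
9. Keeper goes to the upper station with the corn and the rabbit.  [the lower station: — | the upper station: the cabbage, the cheese, the corn, the hen, the pigeon, the rabbit]

9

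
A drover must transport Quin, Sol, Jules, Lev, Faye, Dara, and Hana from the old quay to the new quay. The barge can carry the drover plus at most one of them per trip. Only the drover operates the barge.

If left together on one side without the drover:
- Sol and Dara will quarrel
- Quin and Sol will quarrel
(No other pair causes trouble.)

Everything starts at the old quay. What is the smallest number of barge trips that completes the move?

15

Counting alone: the drover can take at most 1 across per trip to the new quay, so moving all 7 needs at least 7 loaded trips out, with a return between consecutive ones — at least 13 crossings.
The safety rule pushes this higher. Following every safe sequence of crossings, the most of the 7 that can be at the new quay as the barge arrives there on crossing 13 is 6 — never all 7.
So no plan with fewer than 15 crossings exists, and this one achieves 15:
1. Drover goes to the new quay with Sol.  [the old quay: Dara, Faye, Hana, Jules, Lev, Quin | the new quay: Sol]
2. Drover goes back to the old quay alone.  [the old quay: Dara, Faye, Hana, Jules, Lev, Quin | the new quay: Sol]
3. Drover goes to the new quay with Quin.  [the old quay: Dara, Faye, Hana, Jules, Lev | the new quay: Quin, Sol]
4. Drover goes back to the old quay with Sol.  [the old quay: Dara, Faye, Hana, Jules, Lev, Sol | the new quay: Quin]
5. Drover goes to the new quay with Dara.  [the old quay: Faye, Hana, Jules, Lev, Sol | the new quay: Dara, Quin]
6. Drover goes back to the old quay alone.  [the old quay: Faye, Hana, Jules, Lev, Sol | the new quay: Dara, Quin]
7. Drover goes to the new quay with Jules.  [the old quay: Faye, Hana, Lev, Sol | the new quay: Dara, Jules, Quin]
8. Drover goes back to the old quay alone.  [the old quay: Faye, Hana, Lev, Sol | the new quay: Dara, Jules, Quin]
9. Drover goes to the new quay with Lev.  [the old quay: Faye, Hana, Sol | the new quay: Dara, Jules, Lev, Quin]
10. Drover goes back to the old quay alone.  [the old quay: Faye, Hana, Sol | the new quay: Dara, Jules, Lev, Quin]
11. Drover goes to the new quay with Faye.  [the old quay: Hana, Sol | the new quay: Dara, Faye, Jules, Lev, Quin]
12. Drover goes back to the old quay alone.  [the old quay: Hana, Sol | the new quay: Dara, Faye, Jules, Lev, Quin]
13. Drover goes to the new quay with Hana.  [the old quay: Sol | the new quay: Dara, Faye, Hana, Jules, Lev, Quin]
14. Drover goes back to the old quay alone.  [the old quay: Sol | the new quay: Dara, Faye, Hana, Jules, Lev, Quin]
15. Drover goes to the new quay with Sol.  [the old quay: — | the new quay: Dara, Faye, Hana, Jules, Lev, Quin, Sol]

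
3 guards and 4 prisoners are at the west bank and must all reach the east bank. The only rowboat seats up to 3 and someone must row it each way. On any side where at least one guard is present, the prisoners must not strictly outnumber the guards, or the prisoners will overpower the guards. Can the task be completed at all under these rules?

The prisoners already outnumber the guards at the west bank before anyone moves, so the starting position itself is disallowed.

No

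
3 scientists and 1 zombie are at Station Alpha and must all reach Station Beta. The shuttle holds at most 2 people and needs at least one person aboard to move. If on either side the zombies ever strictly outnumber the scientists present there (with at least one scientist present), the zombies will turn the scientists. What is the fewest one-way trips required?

Counting alone: each trip to Station Beta takes at most 2 across and each return brings at least 1 back, so after t trips out (and t−1 returns) at most 2t − (t−1) of the 4 are across; that first reaches 4 at t = 3, so at least 5 crossings are needed.
The plan below uses exactly 5 crossings, so it is optimal:
1. 1 scientist and 1 zombie → Station Beta.  (Station Alpha: 2S 0Z; Station Beta: 1S 1Z)
2. 1 zombie ← Station Alpha.  (Station Alpha: 2S 1Z; Station Beta: 1S 0Z)
3. 1 scientist and 1 zombie → Station Beta.  (Station Alpha: 1S 0Z; Station Beta: 2S 1Z)
4. 1 zombie ← Station Alpha.  (Station Alpha: 1S 1Z; Station Beta: 2S 0Z)
5. 1 scientist and 1 zombie → Station Beta.  (Station Alpha: 0S 0Z; Station Beta: 3S 1Z)

5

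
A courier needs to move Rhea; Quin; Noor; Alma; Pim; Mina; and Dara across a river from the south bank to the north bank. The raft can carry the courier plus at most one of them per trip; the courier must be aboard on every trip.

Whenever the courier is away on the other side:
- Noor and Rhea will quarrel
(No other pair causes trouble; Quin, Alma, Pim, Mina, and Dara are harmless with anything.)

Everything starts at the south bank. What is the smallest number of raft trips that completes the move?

Counting alone: the courier can take at most 1 across per trip to the north bank, so moving all 7 needs at least 7 loaded trips out, with a return between consecutive ones — at least 13 crossings.
The plan below uses exactly 13 crossings, so it is optimal:
1. Courier goes to the north bank with Rhea.
2. Courier goes back to the south bank alone.
3. Courier goes to the north bank with Quin.
4. Courier goes back to the south bank alone.
5. Courier goes to the north bank with Alma.
6. Courier goes back to the south bank alone.
7. Courier goes to the north bank with Pim.
8. Courier goes back to the south bank alone.
9. Courier goes to the north bank with Mina.
10. Courier goes back to the south bank alone.
11. Courier goes to the north bank with Dara.
12. Courier goes back to the south bank alone.
13. Courier goes to the north bank with Noor.

13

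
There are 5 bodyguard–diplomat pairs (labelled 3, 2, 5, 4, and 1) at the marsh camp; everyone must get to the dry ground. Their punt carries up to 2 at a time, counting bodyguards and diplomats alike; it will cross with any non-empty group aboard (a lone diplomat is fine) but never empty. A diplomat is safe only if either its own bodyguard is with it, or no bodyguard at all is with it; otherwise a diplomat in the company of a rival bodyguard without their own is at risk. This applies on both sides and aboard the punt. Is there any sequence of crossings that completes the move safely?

No

Following every safe sequence of crossings from the start, the most of the 10 that can be at the dry ground as the punt arrives there on crossings 1, 3, 5, 7 is 2, 3, 4, 5 respectively; the best ever achieved is 5 of 10.
From crossing 9 on, no configuration arises that was not already reachable earlier: only 82 distinct safe configurations (who is on which side, and where the punt is) can ever be reached, none of them has everyone across, and every continuation just revisits them. So no valid plan exists.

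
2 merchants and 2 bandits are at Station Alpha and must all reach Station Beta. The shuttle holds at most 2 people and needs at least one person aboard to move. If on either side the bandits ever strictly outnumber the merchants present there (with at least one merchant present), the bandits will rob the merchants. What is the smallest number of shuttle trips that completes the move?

5

Counting alone: each trip to Station Beta takes at most 2 across and each return brings at least 1 back, so after t trips out (and t−1 returns) at most 2t − (t−1) of the 4 are across; that first reaches 4 at t = 3, so at least 5 crossings are needed.
The plan below uses exactly 5 crossings, so it is optimal:
1. 2 bandits → Station Beta.  (Station Alpha: 2M 0B; Station Beta: 0M 2B)
2. 1 bandit ← Station Alpha.  (Station Alpha: 2M 1B; Station Beta: 0M 1B)
3. 2 merchants → Station Beta.  (Station Alpha: 0M 1B; Station Beta: 2M 1B)
4. 1 bandit ← Station Alpha.  (Station Alpha: 0M 2B; Station Beta: 2M 0B)
5. 2 bandits → Station Beta.  (Station Alpha: 0M 0B; Station Beta: 2M 2B)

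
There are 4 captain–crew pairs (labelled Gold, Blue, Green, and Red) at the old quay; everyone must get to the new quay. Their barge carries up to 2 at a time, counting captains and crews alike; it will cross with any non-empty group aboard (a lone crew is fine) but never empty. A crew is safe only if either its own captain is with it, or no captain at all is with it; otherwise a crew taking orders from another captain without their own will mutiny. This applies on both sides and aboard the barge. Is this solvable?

Following every safe sequence of crossings from the start, the most of the 8 that can be at the new quay as the barge arrives there on crossings 1, 3, 5 is 2, 3, 4 respectively; the best ever achieved is 4 of 8.
From crossing 7 on, no configuration arises that was not already reachable earlier: only 44 distinct safe configurations (who is on which side, and where the barge is) can ever be reached, none of them has everyone across, and every continuation just revisits them. So no valid plan exists.

No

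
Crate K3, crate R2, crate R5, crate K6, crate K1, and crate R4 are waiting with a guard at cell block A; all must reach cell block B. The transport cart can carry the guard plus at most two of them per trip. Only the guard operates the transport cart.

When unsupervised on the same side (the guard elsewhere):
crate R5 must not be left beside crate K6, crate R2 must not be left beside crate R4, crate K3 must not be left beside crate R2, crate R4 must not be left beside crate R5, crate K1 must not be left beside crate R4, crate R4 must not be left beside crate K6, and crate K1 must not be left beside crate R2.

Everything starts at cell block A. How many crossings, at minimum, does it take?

Whatever the first load, the items left behind include a forbidden pair without the guard. No opening move is safe, so no plan exists.

impossible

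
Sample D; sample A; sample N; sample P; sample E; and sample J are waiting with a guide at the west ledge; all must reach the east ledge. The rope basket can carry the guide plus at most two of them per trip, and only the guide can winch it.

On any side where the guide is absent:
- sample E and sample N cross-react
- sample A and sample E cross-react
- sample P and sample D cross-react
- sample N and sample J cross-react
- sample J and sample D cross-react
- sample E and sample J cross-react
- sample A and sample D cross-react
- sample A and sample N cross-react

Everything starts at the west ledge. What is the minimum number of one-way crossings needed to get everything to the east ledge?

impossible

Whatever the first load, the items left behind include a forbidden pair without the guide. No opening move is safe, so no plan exists.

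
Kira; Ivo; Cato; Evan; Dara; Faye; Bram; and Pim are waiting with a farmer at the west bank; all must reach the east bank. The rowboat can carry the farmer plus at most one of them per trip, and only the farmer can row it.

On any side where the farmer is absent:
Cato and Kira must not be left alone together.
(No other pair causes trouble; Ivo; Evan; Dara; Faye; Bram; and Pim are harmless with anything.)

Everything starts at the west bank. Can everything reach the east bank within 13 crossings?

Counting alone: the farmer can take at most 1 across per trip to the east bank, so moving all 8 needs at least 8 loaded trips out, with a return between consecutive ones — at least 15 crossings.
Since 13 < 15, 13 crossings cannot be enough. (The shortest complete plan in fact takes 15:)
1. Farmer goes to the east bank with Kira.  [the west bank: Bram, Cato, Dara, Evan, Faye, Ivo, Pim | the east bank: Kira]
2. Farmer goes back to the west bank alone.  [the west bank: Bram, Cato, Dara, Evan, Faye, Ivo, Pim | the east bank: Kira]
3. Farmer goes to the east bank with Ivo.  [the west bank: Bram, Cato, Dara, Evan, Faye, Pim | the east bank: Ivo, Kira]
4. Farmer goes back to the west bank alone.  [the west bank: Bram, Cato, Dara, Evan, Faye, Pim | the east bank: Ivo, Kira]
5. Farmer goes to the east bank with Evan.  [the west bank: Bram, Cato, Dara, Faye, Pim | the east bank: Evan, Ivo, Kira]
6. Farmer goes back to the west bank alone.  [the west bank: Bram, Cato, Dara, Faye, Pim | the east bank: Evan, Ivo, Kira]
7. Farmer goes to the east bank with Dara.  [the west bank: Bram, Cato, Faye, Pim | the east bank: Dara, Evan, Ivo, Kira]
8. Farmer goes back to the west bank alone.  [the west bank: Bram, Cato, Faye, Pim | the east bank: Dara, Evan, Ivo, Kira]
9. Farmer goes to the east bank with Faye.  [the west bank: Bram, Cato, Pim | the east bank: Dara, Evan, Faye, Ivo, Kira]
10. Farmer goes back to the west bank alone.  [the west bank: Bram, Cato, Pim | the east bank: Dara, Evan, Faye, Ivo, Kira]
11. Farmer goes to the east bank with Bram.  [the west bank: Cato, Pim | the east bank: Bram, Dara, Evan, Faye, Ivo, Kira]
12. Farmer goes back to the west bank alone.  [the west bank: Cato, Pim | the east bank: Bram, Dara, Evan, Faye, Ivo, Kira]
13. Farmer goes to the east bank with Pim.  [the west bank: Cato | the east bank: Bram, Dara, Evan, Faye, Ivo, Kira, Pim]
14. Farmer goes back to the west bank alone.  [the west bank: Cato | the east bank: Bram, Dara, Evan, Faye, Ivo, Kira, Pim]
15. Farmer goes to the east bank with Cato.  [the west bank: — | the east bank: Bram, Cato, Dara, Evan, Faye, Ivo, Kira, Pim]

No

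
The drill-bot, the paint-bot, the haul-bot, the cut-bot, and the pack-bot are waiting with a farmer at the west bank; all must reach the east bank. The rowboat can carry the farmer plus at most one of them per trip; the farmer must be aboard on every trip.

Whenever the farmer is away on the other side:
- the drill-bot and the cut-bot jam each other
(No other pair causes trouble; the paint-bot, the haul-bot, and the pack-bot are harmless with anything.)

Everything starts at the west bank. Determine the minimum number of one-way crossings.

Counting alone: the farmer can take at most 1 across per trip to the east bank, so moving all 5 needs at least 5 loaded trips out, with a return between consecutive ones — at least 9 crossings.
The plan below uses exactly 9 crossings, so it is optimal:
1. Farmer goes to the east bank with the drill-bot.  [the west bank: the cut-bot, the haul-bot, the pack-bot, the paint-bot | the east bank: the drill-bot]
2. Farmer goes back to the west bank alone.  [the west bank: the cut-bot, the haul-bot, the pack-bot, the paint-bot | the east bank: the drill-bot]
3. Farmer goes to the east bank with the paint-bot.  [the west bank: the cut-bot, the haul-bot, the pack-bot | the east bank: the drill-bot, the paint-bot]
4. Farmer goes back to the west bank alone.  [the west bank: the cut-bot, the haul-bot, the pack-bot | the east bank: the drill-bot, the paint-bot]
5. Farmer goes to the east bank with the haul-bot.  [the west bank: the cut-bot, the pack-bot | the east bank: the drill-bot, the haul-bot, the paint-bot]
6. Farmer goes back to the west bank alone.  [the west bank: the cut-bot, the pack-bot | the east bank: the drill-bot, the haul-bot, the paint-bot]
7. Farmer goes to the east bank with the pack-bot.  [the west bank: the cut-bot | the east bank: the drill-bot, the haul-bot, the pack-bot, the paint-bot]
8. Farmer goes back to the west bank alone.  [the west bank: the cut-bot | the east bank: the drill-bot, the haul-bot, the pack-bot, the paint-bot]
9. Farmer goes to the east bank with the cut-bot.  [the west bank: — | the east bank: the cut-bot, the drill-bot, the haul-bot, the pack-bot, the paint-bot]

9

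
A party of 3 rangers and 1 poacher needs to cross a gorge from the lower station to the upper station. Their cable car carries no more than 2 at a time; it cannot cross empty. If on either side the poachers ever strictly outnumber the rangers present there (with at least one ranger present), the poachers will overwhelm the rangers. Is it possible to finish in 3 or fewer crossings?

Counting alone: each trip to the upper station takes at most 2 across and each return brings at least 1 back, so after t trips out (and t−1 returns) at most 2t − (t−1) of the 4 are across; that first reaches 4 at t = 3, so at least 5 crossings are needed.
Since 3 < 5, 3 crossings cannot be enough. (The shortest complete plan in fact takes 5:)
1. 1 ranger and 1 poacher → the upper station.  (the lower station: 2R 0P; the upper station: 1R 1P)
2. 1 poacher ← the lower station.  (the lower station: 2R 1P; the upper station: 1R 0P)
3. 1 ranger and 1 poacher → the upper station.  (the lower station: 1R 0P; the upper station: 2R 1P)
4. 1 poacher ← the lower station.  (the lower station: 1R 1P; the upper station: 2R 0P)
5. 1 ranger and 1 poacher → the upper station.  (the lower station: 0R 0P; the upper station: 3R 1P)

No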